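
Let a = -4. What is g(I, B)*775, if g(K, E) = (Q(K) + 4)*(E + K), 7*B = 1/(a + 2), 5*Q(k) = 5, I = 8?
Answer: 430125/14 ≈ 30723.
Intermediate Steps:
Q(k) = 1 (Q(k) = (⅕)*5 = 1)
B = -1/14 (B = 1/(7*(-4 + 2)) = (⅐)/(-2) = (⅐)*(-½) = -1/14 ≈ -0.071429)
g(K, E) = 5*E + 5*K (g(K, E) = (1 + 4)*(E + K) = 5*(E + K) = 5*E + 5*K)
g(I, B)*775 = (5*(-1/14) + 5*8)*775 = (-5/14 + 40)*775 = (555/14)*775 = 430125/14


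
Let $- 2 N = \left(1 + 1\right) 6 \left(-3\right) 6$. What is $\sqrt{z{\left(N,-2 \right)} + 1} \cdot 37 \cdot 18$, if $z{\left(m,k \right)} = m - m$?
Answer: $666$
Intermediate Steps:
$N = 108$ ($N = - \frac{\left(1 + 1\right) 6 \left(-3\right) 6}{2} = - \frac{2 \cdot 6 \left(-3\right) 6}{2} = - \frac{12 \left(-3\right) 6}{2} = - \frac{\left(-36\right) 6}{2} = \left(- \frac{1}{2}\right) \left(-216\right) = 108$)
$z{\left(m,k \right)} = 0$
$\sqrt{z{\left(N,-2 \right)} + 1} \cdot 37 \cdot 18 = \sqrt{0 + 1} \cdot 37 \cdot 18 = \sqrt{1} \cdot 37 \cdot 18 = 1 \cdot 37 \cdot 18 = 37 \cdot 18 = 666$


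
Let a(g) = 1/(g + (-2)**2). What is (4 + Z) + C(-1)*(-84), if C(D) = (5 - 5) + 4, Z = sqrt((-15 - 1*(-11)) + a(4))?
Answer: -332 + I*sqrt(62)/4 ≈ -332.0 + 1.9685*I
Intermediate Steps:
a(g) = 1/(4 + g) (a(g) = 1/(g + 4) = 1/(4 + g))
Z = I*sqrt(62)/4 (Z = sqrt((-15 - 1*(-11)) + 1/(4 + 4)) = sqrt((-15 + 11) + 1/8) = sqrt(-4 + 1/8) = sqrt(-31/8) = I*sqrt(62)/4 ≈ 1.9685*I)
C(D) = 4 (C(D) = 0 + 4 = 4)
(4 + Z) + C(-1)*(-84) = (4 + I*sqrt(62)/4) + 4*(-84) = (4 + I*sqrt(62)/4) - 336 = -332 + I*sqrt(62)/4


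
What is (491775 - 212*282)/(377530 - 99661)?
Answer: 143997/92623 ≈ 1.5547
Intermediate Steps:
(491775 - 212*282)/(377530 - 99661) = (491775 - 59784)/277869 = 431991*(1/277869) = 143997/92623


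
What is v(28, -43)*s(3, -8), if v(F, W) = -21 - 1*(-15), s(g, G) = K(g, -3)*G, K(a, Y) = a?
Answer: 144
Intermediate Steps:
s(g, G) = G*g (s(g, G) = g*G = G*g)
v(F, W) = -6 (v(F, W) = -21 + 15 = -6)
v(28, -43)*s(3, -8) = -(-48)*3 = -6*(-24) = 144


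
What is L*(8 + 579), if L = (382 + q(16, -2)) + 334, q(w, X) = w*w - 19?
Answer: 559411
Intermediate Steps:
q(w, X) = -19 + w**2 (q(w, X) = w**2 - 19 = -19 + w**2)
L = 953 (L = (382 + (-19 + 16**2)) + 334 = (382 + (-19 + 256)) + 334 = (382 + 237) + 334 = 619 + 334 = 953)
L*(8 + 579) = 953*(8 + 579) = 953*587 = 559411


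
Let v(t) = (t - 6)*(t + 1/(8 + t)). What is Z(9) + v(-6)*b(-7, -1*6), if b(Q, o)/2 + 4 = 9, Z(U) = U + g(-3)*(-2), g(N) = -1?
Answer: 671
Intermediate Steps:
Z(U) = 2 + U (Z(U) = U - 1*(-2) = U + 2 = 2 + U)
b(Q, o) = 10 (b(Q, o) = -8 + 2*9 = -8 + 18 = 10)
v(t) = (-6 + t)*(t + 1/(8 + t))
Z(9) + v(-6)*b(-7, -1*6) = (2 + 9) + ((-6 + (-6)**3 - 47*(-6) + 2*(-6)**2)/(8 - 6))*10 = 11 + ((-6 - 216 + 282 + 2*36)/2)*10 = 11 + ((-6 - 216 + 282 + 72)/2)*10 = 11 + ((1/2)*132)*10 = 11 + 66*10 = 11 + 660 = 671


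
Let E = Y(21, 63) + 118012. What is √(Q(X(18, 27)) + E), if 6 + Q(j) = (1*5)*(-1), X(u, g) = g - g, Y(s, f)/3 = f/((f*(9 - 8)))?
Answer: 2*√29501 ≈ 343.52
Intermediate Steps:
Y(s, f) = 3 (Y(s, f) = 3*(f/((f*(9 - 8)))) = 3*(f/((f*1))) = 3*(f/f) = 3*1 = 3)
X(u, g) = 0
E = 118015 (E = 3 + 118012 = 118015)
Q(j) = -11 (Q(j) = -6 + (1*5)*(-1) = -6 + 5*(-1) = -6 - 5 = -11)
√(Q(X(18, 27)) + E) = √(-11 + 118015) = √118004 = 2*√29501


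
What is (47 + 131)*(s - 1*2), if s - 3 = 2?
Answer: 534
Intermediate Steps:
s = 5 (s = 3 + 2 = 5)
(47 + 131)*(s - 1*2) = (47 + 131)*(5 - 1*2) = 178*(5 - 2) = 178*3 = 534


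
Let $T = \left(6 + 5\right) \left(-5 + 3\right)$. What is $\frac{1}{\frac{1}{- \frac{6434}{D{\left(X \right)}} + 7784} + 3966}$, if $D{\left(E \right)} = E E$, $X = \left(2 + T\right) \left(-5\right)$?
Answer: $\frac{38916783}{154343966378} \approx 0.00025214$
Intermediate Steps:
$T = -22$ ($T = 11 \left(-2\right) = -22$)
$X = 100$ ($X = \left(2 - 22\right) \left(-5\right) = \left(-20\right) \left(-5\right) = 100$)
$D{\left(E \right)} = E^{2}$
$\frac{1}{\frac{1}{- \frac{6434}{D{\left(X \right)}} + 7784} + 3966} = \frac{1}{\frac{1}{- \frac{6434}{100^{2}} + 7784} + 3966} = \frac{1}{\frac{1}{- \frac{6434}{10000} + 7784} + 3966} = \frac{1}{\frac{1}{\left(-6434\right) \frac{1}{10000} + 7784} + 3966} = \frac{1}{\frac{1}{- \frac{3217}{5000} + 7784} + 3966} = \frac{1}{\frac{1}{\frac{38916783}{5000}} + 3966} = \frac{1}{\frac{5000}{38916783} + 3966} = \frac{1}{\frac{154343966378}{38916783}} = \frac{38916783}{154343966378}$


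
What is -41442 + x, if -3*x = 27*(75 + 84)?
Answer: -42873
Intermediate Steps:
x = -1431 (x = -9*(75 + 84) = -9*159 = -⅓*4293 = -1431)
-41442 + x = -41442 - 1431 = -42873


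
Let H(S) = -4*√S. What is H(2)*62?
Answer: -248*√2 ≈ -350.73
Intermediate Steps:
H(2)*62 = -4*√2*62 = -248*√2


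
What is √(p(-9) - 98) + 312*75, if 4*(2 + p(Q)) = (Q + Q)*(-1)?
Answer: 23400 + I*√382/2 ≈ 23400.0 + 9.7724*I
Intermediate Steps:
p(Q) = -2 - Q/2 (p(Q) = -2 + ((Q + Q)*(-1))/4 = -2 + ((2*Q)*(-1))/4 = -2 + (-2*Q)/4 = -2 - Q/2)
√(p(-9) - 98) + 312*75 = √((-2 - ½*(-9)) - 98) + 312*75 = √((-2 + 9/2) - 98) + 23400 = √(5/2 - 98) + 23400 = √(-191/2) + 23400 = I*√382/2 + 23400 = 23400 + I*√382/2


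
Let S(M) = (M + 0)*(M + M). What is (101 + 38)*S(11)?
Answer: 33638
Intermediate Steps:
S(M) = 2*M² (S(M) = M*(2*M) = 2*M²)
(101 + 38)*S(11) = (101 + 38)*(2*11²) = 139*(2*121) = 139*242 = 33638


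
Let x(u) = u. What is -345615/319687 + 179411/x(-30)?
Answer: -57365732807/9590610 ≈ -5981.4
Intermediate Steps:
-345615/319687 + 179411/x(-30) = -345615/319687 + 179411/(-30) = -345615*1/319687 + 179411*(-1/30) = -345615/319687 - 179411/30 = -57365732807/9590610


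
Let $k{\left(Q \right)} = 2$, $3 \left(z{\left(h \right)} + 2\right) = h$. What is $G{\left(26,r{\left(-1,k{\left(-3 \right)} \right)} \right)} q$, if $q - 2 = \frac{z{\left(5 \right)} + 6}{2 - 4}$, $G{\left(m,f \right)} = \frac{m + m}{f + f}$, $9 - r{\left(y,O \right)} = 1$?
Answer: $- \frac{65}{24} \approx -2.7083$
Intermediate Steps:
$z{\left(h \right)} = -2 + \frac{h}{3}$
$r{\left(y,O \right)} = 8$ ($r{\left(y,O \right)} = 9 - 1 = 8$)
$G{\left(m,f \right)} = \frac{m}{f}$ ($G{\left(m,f \right)} = \frac{2 m}{2 f} = 2 m \frac{1}{2 f} = \frac{m}{f}$)
$q = - \frac{5}{6}$ ($q = 2 + \frac{\left(-2 + \frac{1}{3} \cdot 5\right) + 6}{2 - 4} = 2 + \frac{\left(-2 + \frac{5}{3}\right) + 6}{-2} = 2 + \left(- \frac{1}{3} + 6\right) \left(- \frac{1}{2}\right) = 2 + \frac{17}{3} \left(- \frac{1}{2}\right) = 2 - \frac{17}{6} = - \frac{5}{6} \approx -0.83333$)
$G{\left(26,r{\left(-1,k{\left(-3 \right)} \right)} \right)} q = \frac{26}{8} \left(- \frac{5}{6}\right) = 26 \cdot \frac{1}{8} \left(- \frac{5}{6}\right) = \frac{13}{4} \left(- \frac{5}{6}\right) = - \frac{65}{24}$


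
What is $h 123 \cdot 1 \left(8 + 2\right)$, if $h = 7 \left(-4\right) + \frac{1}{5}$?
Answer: $-34194$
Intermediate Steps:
$h = - \frac{139}{5}$ ($h = -28 + \frac{1}{5} = - \frac{139}{5} \approx -27.8$)
$h 123 \cdot 1 \left(8 + 2\right) = \left(- \frac{139}{5}\right) 123 \cdot 1 \left(8 + 2\right) = - \frac{17097 \cdot 1 \cdot 10}{5} = \left(- \frac{17097}{5}\right) 10 = -34194$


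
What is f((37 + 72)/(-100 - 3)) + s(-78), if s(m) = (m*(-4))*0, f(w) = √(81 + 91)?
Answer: 2*√43 ≈ 13.115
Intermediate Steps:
f(w) = 2*√43 (f(w) = √172 = 2*√43)
s(m) = 0 (s(m) = -4*m*0 = 0)
f((37 + 72)/(-100 - 3)) + s(-78) = 2*√43 + 0 = 2*√43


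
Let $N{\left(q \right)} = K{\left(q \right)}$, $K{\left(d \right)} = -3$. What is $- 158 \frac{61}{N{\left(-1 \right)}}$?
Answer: $\frac{9638}{3} \approx 3212.7$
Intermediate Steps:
$N{\left(q \right)} = -3$
$- 158 \frac{61}{N{\left(-1 \right)}} = - 158 \frac{61}{-3} = - 158 \cdot 61 \left(- \frac{1}{3}\right) = \left(-158\right) \left(- \frac{61}{3}\right) = \frac{9638}{3}$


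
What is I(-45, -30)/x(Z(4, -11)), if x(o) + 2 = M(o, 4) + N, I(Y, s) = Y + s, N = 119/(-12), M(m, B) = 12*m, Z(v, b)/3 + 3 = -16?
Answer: 900/8351 ≈ 0.10777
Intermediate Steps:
Z(v, b) = -57 (Z(v, b) = -9 + 3*(-16) = -9 - 48 = -57)
N = -119/12 (N = 119*(-1/12) = -119/12 ≈ -9.9167)
x(o) = -143/12 + 12*o (x(o) = -2 + (12*o - 119/12) = -2 + (-119/12 + 12*o) = -143/12 + 12*o)
I(-45, -30)/x(Z(4, -11)) = (-45 - 30)/(-143/12 + 12*(-57)) = -75/(-143/12 - 684) = -75/(-8351/12) = -75*(-12/8351) = 900/8351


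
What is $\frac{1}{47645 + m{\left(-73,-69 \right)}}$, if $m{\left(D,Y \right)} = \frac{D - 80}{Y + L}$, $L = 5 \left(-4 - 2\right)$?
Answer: $\frac{11}{524112} \approx 2.0988 \cdot 10^{-5}$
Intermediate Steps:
$L = -30$ ($L = 5 \left(-6\right) = -30$)
$m{\left(D,Y \right)} = \frac{-80 + D}{-30 + Y}$ ($m{\left(D,Y \right)} = \frac{D - 80}{Y - 30} = \frac{-80 + D}{-30 + Y}$)
$\frac{1}{47645 + m{\left(-73,-69 \right)}} = \frac{1}{47645 + \frac{-80 - 73}{-30 - 69}} = \frac{1}{47645 + \frac{1}{-99} \left(-153\right)} = \frac{1}{47645 - - \frac{17}{11}} = \frac{1}{47645 + \frac{17}{11}} = \frac{1}{\frac{524112}{11}} = \frac{11}{524112}$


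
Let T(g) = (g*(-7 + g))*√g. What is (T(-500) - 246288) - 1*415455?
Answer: -661743 + 2535000*I*√5 ≈ -6.6174e+5 + 5.6684e+6*I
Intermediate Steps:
T(g) = g^(3/2)*(-7 + g)
(T(-500) - 246288) - 1*415455 = ((-500)^(3/2)*(-7 - 500) - 246288) - 1*415455 = (-5000*I*√5*(-507) - 246288) - 415455 = (2535000*I*√5 - 246288) - 415455 = (-246288 + 2535000*I*√5) - 415455 = -661743 + 2535000*I*√5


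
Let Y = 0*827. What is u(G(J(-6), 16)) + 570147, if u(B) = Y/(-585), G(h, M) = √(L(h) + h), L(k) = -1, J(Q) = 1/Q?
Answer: 570147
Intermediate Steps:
G(h, M) = √(-1 + h)
Y = 0
u(B) = 0 (u(B) = 0/(-585) = 0*(-1/585) = 0)
u(G(J(-6), 16)) + 570147 = 0 + 570147 = 570147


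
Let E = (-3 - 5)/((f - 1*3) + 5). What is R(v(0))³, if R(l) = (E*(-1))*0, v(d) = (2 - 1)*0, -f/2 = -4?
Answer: 0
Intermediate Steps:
f = 8 (f = -2*(-4) = 8)
E = -⅘ (E = (-3 - 5)/((8 - 1*3) + 5) = -8/((8 - 3) + 5) = -8/(5 + 5) = -8/10 = -8*⅒ = -⅘ ≈ -0.80000)
v(d) = 0 (v(d) = 1*0 = 0)
R(l) = 0 (R(l) = -⅘*(-1)*0 = (⅘)*0 = 0)
R(v(0))³ = 0³ = 0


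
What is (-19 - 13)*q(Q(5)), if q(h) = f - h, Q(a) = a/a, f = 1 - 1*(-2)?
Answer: -64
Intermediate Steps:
f = 3 (f = 1 + 2 = 3)
Q(a) = 1
q(h) = 3 - h
(-19 - 13)*q(Q(5)) = (-19 - 13)*(3 - 1*1) = -32*(3 - 1) = -32*2 = -64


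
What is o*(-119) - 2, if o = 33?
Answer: -3929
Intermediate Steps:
o*(-119) - 2 = 33*(-119) - 2 = -3927 - 2 = -3929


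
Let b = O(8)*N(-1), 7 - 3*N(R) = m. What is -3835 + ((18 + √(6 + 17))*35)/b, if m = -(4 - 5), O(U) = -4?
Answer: -15655/4 - 35*√23/8 ≈ -3934.7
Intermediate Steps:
m = 1 (m = -1*(-1) = 1)
N(R) = 2 (N(R) = 7/3 - ⅓*1 = 7/3 - ⅓ = 2)
b = -8 (b = -4*2 = -8)
-3835 + ((18 + √(6 + 17))*35)/b = -3835 + ((18 + √(6 + 17))*35)/(-8) = -3835 + ((18 + √23)*35)*(-⅛) = -3835 + (630 + 35*√23)*(-⅛) = -3835 + (-315/4 - 35*√23/8) = -15655/4 - 35*√23/8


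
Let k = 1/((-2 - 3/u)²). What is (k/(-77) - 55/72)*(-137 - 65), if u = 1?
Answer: 10700647/69300 ≈ 154.41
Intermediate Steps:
k = 1/25 (k = 1/((-2 - 3/1)²) = 1/((-2 - 3*1)²) = 1/((-2 - 3)²) = 1/((-5)²) = 1/25 ≈ 0.040000)
(k/(-77) - 55/72)*(-137 - 65) = ((1/25)/(-77) - 55/72)*(-137 - 65) = ((1/25)*(-1/77) - 55*1/72)*(-202) = (-1/1925 - 55/72)*(-202) = -105947/138600*(-202) = 10700647/69300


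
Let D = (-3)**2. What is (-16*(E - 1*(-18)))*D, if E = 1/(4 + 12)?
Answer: -2601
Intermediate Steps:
E = 1/16 ≈ 0.062500
D = 9
(-16*(E - 1*(-18)))*D = -16*(1/16 - 1*(-18))*9 = -16*(1/16 + 18)*9 = -16*289/16*9 = -289*9 = -2601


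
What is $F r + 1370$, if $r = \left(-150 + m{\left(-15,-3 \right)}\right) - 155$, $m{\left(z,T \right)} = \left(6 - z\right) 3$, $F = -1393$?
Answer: $338476$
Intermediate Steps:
$m{\left(z,T \right)} = 18 - 3 z$
$r = -242$ ($r = \left(-150 + \left(18 - -45\right)\right) - 155 = \left(-150 + \left(18 + 45\right)\right) - 155 = \left(-150 + 63\right) - 155 = -87 - 155 = -242$)
$F r + 1370 = \left(-1393\right) \left(-242\right) + 1370 = 337106 + 1370 = 338476$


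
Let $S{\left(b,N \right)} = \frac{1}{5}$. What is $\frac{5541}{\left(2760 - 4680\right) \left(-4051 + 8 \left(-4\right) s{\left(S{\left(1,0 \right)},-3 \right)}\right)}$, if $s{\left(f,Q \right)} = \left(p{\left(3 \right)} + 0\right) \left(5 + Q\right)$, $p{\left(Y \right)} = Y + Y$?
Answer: $\frac{1847}{2838400} \approx 0.00065072$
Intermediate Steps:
$p{\left(Y \right)} = 2 Y$
$S{\left(b,N \right)} = \frac{1}{5}$
$s{\left(f,Q \right)} = 30 + 6 Q$ ($s{\left(f,Q \right)} = \left(2 \cdot 3 + 0\right) \left(5 + Q\right) = \left(6 + 0\right) \left(5 + Q\right) = 6 \left(5 + Q\right) = 30 + 6 Q$)
$\frac{5541}{\left(2760 - 4680\right) \left(-4051 + 8 \left(-4\right) s{\left(S{\left(1,0 \right)},-3 \right)}\right)} = \frac{5541}{\left(2760 - 4680\right) \left(-4051 + 8 \left(-4\right) \left(30 + 6 \left(-3\right)\right)\right)} = \frac{5541}{\left(-1920\right) \left(-4051 - 32 \left(30 - 18\right)\right)} = \frac{5541}{\left(-1920\right) \left(-4051 - 384\right)} = \frac{5541}{\left(-1920\right) \left(-4435\right)} = \frac{5541}{8515200} = 5541 \cdot \frac{1}{8515200} = \frac{1847}{2838400}$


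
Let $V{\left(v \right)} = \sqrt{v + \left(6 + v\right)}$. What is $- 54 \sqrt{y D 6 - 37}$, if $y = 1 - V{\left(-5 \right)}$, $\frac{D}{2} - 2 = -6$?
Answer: $- 54 \sqrt{-85 + 96 i} \approx -251.03 - 557.56 i$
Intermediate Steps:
$D = -8$ ($D = 4 + 2 \left(-6\right) = 4 - 12 = -8$)
$V{\left(v \right)} = \sqrt{6 + 2 v}$
$y = 1 - 2 i$ ($y = 1 - \sqrt{6 + 2 \left(-5\right)} = 1 - \sqrt{6 - 10} = 1 - \sqrt{-4} = 1 - 2 i \approx 1.0 - 2.0 i$)
$- 54 \sqrt{y D 6 - 37} = - 54 \sqrt{\left(1 - 2 i\right) \left(-8\right) 6 - 37} = - 54 \sqrt{\left(-8 + 16 i\right) 6 - 37} = - 54 \sqrt{\left(-48 + 96 i\right) - 37} = - 54 \sqrt{-85 + 96 i}$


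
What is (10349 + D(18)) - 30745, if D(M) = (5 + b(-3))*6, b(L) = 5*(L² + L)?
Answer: -20186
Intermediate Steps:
b(L) = 5*L + 5*L² (b(L) = 5*(L + L²) = 5*L + 5*L²)
D(M) = 210 (D(M) = (5 + 5*(-3)*(1 - 3))*6 = (5 + 5*(-3)*(-2))*6 = (5 + 30)*6 = 35*6 = 210)
(10349 + D(18)) - 30745 = (10349 + 210) - 30745 = 10559 - 30745 = -20186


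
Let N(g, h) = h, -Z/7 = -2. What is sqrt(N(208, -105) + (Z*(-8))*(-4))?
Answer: 7*sqrt(7) ≈ 18.520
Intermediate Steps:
Z = 14 (Z = -7*(-2) = 14)
sqrt(N(208, -105) + (Z*(-8))*(-4)) = sqrt(-105 + (14*(-8))*(-4)) = sqrt(-105 - 112*(-4)) = sqrt(-105 + 448) = sqrt(343) = 7*sqrt(7)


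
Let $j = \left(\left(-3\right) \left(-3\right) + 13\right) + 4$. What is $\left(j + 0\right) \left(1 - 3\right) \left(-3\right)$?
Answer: $156$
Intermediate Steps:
$j = 26$ ($j = \left(9 + 13\right) + 4 = 22 + 4 = 26$)
$\left(j + 0\right) \left(1 - 3\right) \left(-3\right) = \left(26 + 0\right) \left(1 - 3\right) \left(-3\right) = 26 \left(\left(-2\right) \left(-3\right)\right) = 26 \cdot 6 = 156$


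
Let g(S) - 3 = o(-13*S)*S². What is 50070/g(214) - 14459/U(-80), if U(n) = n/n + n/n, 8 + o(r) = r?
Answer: -615812877441/85180558 ≈ -7229.5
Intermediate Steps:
o(r) = -8 + r
U(n) = 2 (U(n) = 1 + 1 = 2)
g(S) = 3 + S²*(-8 - 13*S) (g(S) = 3 + (-8 - 13*S)*S² = 3 + S²*(-8 - 13*S))
50070/g(214) - 14459/U(-80) = 50070/(3 - 1*214²*(8 + 13*214)) - 14459/2 = 50070/(3 - 1*45796*(8 + 2782)) - 14459*½ = 50070/(3 - 1*45796*2790) - 14459/2 = 50070/(3 - 127770840) - 14459/2 = 50070/(-127770837) - 14459/2 = 50070*(-1/127770837) - 14459/2 = -16690/42590279 - 14459/2 = -615812877441/85180558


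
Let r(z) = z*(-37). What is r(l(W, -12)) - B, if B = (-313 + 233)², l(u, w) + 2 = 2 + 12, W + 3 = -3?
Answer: -6844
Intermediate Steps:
W = -6 (W = -3 - 3 = -6)
l(u, w) = 12 (l(u, w) = -2 + (2 + 12) = -2 + 14 = 12)
B = 6400 (B = (-80)² = 6400)
r(z) = -37*z
r(l(W, -12)) - B = -37*12 - 1*6400 = -444 - 6400 = -6844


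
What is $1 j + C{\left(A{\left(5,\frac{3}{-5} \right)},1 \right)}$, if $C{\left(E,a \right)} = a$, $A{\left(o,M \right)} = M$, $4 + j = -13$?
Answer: $-16$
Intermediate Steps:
$j = -17$ ($j = -4 - 13 = -17$)
$1 j + C{\left(A{\left(5,\frac{3}{-5} \right)},1 \right)} = 1 \left(-17\right) + 1 = -17 + 1 = -16$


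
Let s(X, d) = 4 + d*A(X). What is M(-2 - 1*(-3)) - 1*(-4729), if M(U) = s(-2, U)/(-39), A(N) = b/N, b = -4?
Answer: 61475/13 ≈ 4728.8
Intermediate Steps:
A(N) = -4/N
s(X, d) = 4 - 4*d/X (s(X, d) = 4 + d*(-4/X) = 4 - 4*d/X)
M(U) = -4/39 - 2*U/39 (M(U) = (4 - 4*U/(-2))/(-39) = (4 - 4*U*(-½))*(-1/39) = (4 + 2*U)*(-1/39) = -4/39 - 2*U/39)
M(-2 - 1*(-3)) - 1*(-4729) = (-4/39 - 2*(-2 - 1*(-3))/39) - 1*(-4729) = (-4/39 - 2*(-2 + 3)/39) + 4729 = (-4/39 - 2/39*1) + 4729 = (-4/39 - 2/39) + 4729 = -2/13 + 4729 = 61475/13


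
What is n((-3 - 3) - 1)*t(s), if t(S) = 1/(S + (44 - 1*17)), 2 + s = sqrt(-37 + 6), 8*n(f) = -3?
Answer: -75/5248 + 3*I*sqrt(31)/5248 ≈ -0.014291 + 0.0031828*I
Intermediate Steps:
n(f) = -3/8 (n(f) = (1/8)*(-3) = -3/8)
s = -2 + I*sqrt(31) (s = -2 + sqrt(-37 + 6) = -2 + sqrt(-31) = -2 + I*sqrt(31) ≈ -2.0 + 5.5678*I)
t(S) = 1/(27 + S) (t(S) = 1/(S + (44 - 17)) = 1/(S + 27) = 1/(27 + S))
n((-3 - 3) - 1)*t(s) = -3/(8*(27 + (-2 + I*sqrt(31)))) = -3/(8*(25 + I*sqrt(31)))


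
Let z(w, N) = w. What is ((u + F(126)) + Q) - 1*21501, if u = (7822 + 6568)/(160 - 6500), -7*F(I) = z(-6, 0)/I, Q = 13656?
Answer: -731349209/93198 ≈ -7847.3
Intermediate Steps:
F(I) = 6/(7*I) (F(I) = -(-6)/(7*I) = 6/(7*I))
u = -1439/634 (u = 14390/(-6340) = 14390*(-1/6340) = -1439/634 ≈ -2.2697)
((u + F(126)) + Q) - 1*21501 = ((-1439/634 + (6/7)/126) + 13656) - 1*21501 = ((-1439/634 + (6/7)*(1/126)) + 13656) - 21501 = ((-1439/634 + 1/147) + 13656) - 21501 = (-210899/93198 + 13656) - 21501 = 1272500989/93198 - 21501 = -731349209/93198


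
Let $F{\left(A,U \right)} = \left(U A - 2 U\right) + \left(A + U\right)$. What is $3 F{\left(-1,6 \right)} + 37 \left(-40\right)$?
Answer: $-1519$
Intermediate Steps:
$F{\left(A,U \right)} = A - U + A U$ ($F{\left(A,U \right)} = \left(A U - 2 U\right) + \left(A + U\right) = \left(- 2 U + A U\right) + \left(A + U\right) = A - U + A U$)
$3 F{\left(-1,6 \right)} + 37 \left(-40\right) = 3 \left(-1 - 6 - 6\right) + 37 \left(-40\right) = 3 \left(-1 - 6 - 6\right) - 1480 = 3 \left(-13\right) - 1480 = -39 - 1480 = -1519$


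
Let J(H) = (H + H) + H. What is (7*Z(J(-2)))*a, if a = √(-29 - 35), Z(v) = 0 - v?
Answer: 336*I ≈ 336.0*I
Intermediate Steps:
J(H) = 3*H (J(H) = 2*H + H = 3*H)
Z(v) = -v
a = 8*I (a = √(-64) = 8*I ≈ 8.0*I)
(7*Z(J(-2)))*a = (7*(-3*(-2)))*(8*I) = (7*(-1*(-6)))*(8*I) = (7*6)*(8*I) = 42*(8*I) = 336*I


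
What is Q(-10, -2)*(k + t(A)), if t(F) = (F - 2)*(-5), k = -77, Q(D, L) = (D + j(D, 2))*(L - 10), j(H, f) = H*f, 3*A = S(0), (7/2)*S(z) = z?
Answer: -24120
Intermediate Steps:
S(z) = 2*z/7
A = 0 (A = ((2/7)*0)/3 = (⅓)*0 = 0)
Q(D, L) = 3*D*(-10 + L) (Q(D, L) = (D + D*2)*(L - 10) = (D + 2*D)*(-10 + L) = (3*D)*(-10 + L) = 3*D*(-10 + L))
t(F) = 10 - 5*F (t(F) = (-2 + F)*(-5) = 10 - 5*F)
Q(-10, -2)*(k + t(A)) = (3*(-10)*(-10 - 2))*(-77 + (10 - 5*0)) = (3*(-10)*(-12))*(-77 + (10 + 0)) = 360*(-77 + 10) = 360*(-67) = -24120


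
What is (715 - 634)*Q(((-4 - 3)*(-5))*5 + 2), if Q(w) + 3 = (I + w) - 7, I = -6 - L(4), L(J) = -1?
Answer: 13122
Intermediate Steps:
I = -5 (I = -6 - 1*(-1) = -6 + 1 = -5)
Q(w) = -15 + w (Q(w) = -3 + ((-5 + w) - 7) = -3 + (-12 + w) = -15 + w)
(715 - 634)*Q(((-4 - 3)*(-5))*5 + 2) = (715 - 634)*(-15 + (((-4 - 3)*(-5))*5 + 2)) = 81*(-15 + (-7*(-5)*5 + 2)) = 81*(-15 + (35*5 + 2)) = 81*(-15 + (175 + 2)) = 81*(-15 + 177) = 81*162 = 13122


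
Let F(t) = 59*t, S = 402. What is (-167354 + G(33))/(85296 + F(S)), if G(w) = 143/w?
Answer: -502049/327042 ≈ -1.5351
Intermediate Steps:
(-167354 + G(33))/(85296 + F(S)) = (-167354 + 143/33)/(85296 + 59*402) = (-167354 + 143*(1/33))/(85296 + 23718) = (-167354 + 13/3)/109014 = -502049/3*1/109014 = -502049/327042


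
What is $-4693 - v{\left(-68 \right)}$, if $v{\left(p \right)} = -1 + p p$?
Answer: $-9316$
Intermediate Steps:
$v{\left(p \right)} = -1 + p^{2}$
$-4693 - v{\left(-68 \right)} = -4693 - \left(-1 + \left(-68\right)^{2}\right) = -4693 - \left(-1 + 4624\right) = -4693 - 4623 = -9316$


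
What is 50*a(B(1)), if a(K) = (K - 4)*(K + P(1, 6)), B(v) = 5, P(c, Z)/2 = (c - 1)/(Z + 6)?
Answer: 250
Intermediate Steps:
P(c, Z) = 2*(-1 + c)/(6 + Z) (P(c, Z) = 2*((c - 1)/(Z + 6)) = 2*((-1 + c)/(6 + Z)) = 2*(-1 + c)/(6 + Z))
a(K) = K*(-4 + K) (a(K) = (K - 4)*(K + 2*(-1 + 1)/(6 + 6)) = (-4 + K)*(K + 2*0/12) = (-4 + K)*(K + 2*(1/12)*0) = (-4 + K)*(K + 0) = (-4 + K)*K = K*(-4 + K))
50*a(B(1)) = 50*(5*(-4 + 5)) = 50*(5*1) = 50*5 = 250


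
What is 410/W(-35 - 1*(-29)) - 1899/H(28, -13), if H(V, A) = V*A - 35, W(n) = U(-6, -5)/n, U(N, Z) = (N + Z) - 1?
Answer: 27898/133 ≈ 209.76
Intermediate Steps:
U(N, Z) = -1 + N + Z
W(n) = -12/n (W(n) = (-1 - 6 - 5)/n = -12/n)
H(V, A) = -35 + A*V (H(V, A) = A*V - 35 = -35 + A*V)
410/W(-35 - 1*(-29)) - 1899/H(28, -13) = 410/((-12/(-35 - 1*(-29)))) - 1899/(-35 - 13*28) = 410/((-12/(-35 + 29))) - 1899/(-35 - 364) = 410/((-12/(-6))) - 1899/(-399) = 410/((-12*(-⅙))) - 1899*(-1/399) = 410/2 + 633/133 = 410*(½) + 633/133 = 205 + 633/133 = 27898/133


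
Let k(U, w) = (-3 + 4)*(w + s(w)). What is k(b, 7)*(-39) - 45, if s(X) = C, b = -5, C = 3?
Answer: -435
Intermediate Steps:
s(X) = 3
k(U, w) = 3 + w (k(U, w) = (-3 + 4)*(w + 3) = 1*(3 + w) = 3 + w)
k(b, 7)*(-39) - 45 = (3 + 7)*(-39) - 45 = 10*(-39) - 45 = -390 - 45 = -435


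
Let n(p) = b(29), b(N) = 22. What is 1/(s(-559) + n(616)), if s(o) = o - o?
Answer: 1/22 ≈ 0.045455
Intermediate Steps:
s(o) = 0
n(p) = 22
1/(s(-559) + n(616)) = 1/(0 + 22) = 1/22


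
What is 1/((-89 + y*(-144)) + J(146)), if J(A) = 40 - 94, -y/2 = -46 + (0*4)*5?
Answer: -1/13391 ≈ -7.4677e-5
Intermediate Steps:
y = 92 (y = -2*(-46 + (0*4)*5) = -2*(-46 + 0*5) = -2*(-46 + 0) = -2*(-46) = 92)
J(A) = -54
1/((-89 + y*(-144)) + J(146)) = 1/((-89 + 92*(-144)) - 54) = 1/((-89 - 13248) - 54) = 1/(-13337 - 54) = 1/(-13391) = -1/13391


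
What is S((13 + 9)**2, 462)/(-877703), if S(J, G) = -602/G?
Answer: 43/28964199 ≈ 1.4846e-6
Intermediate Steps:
S((13 + 9)**2, 462)/(-877703) = -602/462/(-877703) = -602*1/462*(-1/877703) = -43/33*(-1/877703) = 43/28964199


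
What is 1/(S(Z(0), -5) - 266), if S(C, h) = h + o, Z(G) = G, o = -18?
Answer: -1/289 ≈ -0.0034602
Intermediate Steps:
S(C, h) = -18 + h (S(C, h) = h - 18 = -18 + h)
1/(S(Z(0), -5) - 266) = 1/((-18 - 5) - 266) = 1/(-23 - 266) = 1/(-289) = -1/289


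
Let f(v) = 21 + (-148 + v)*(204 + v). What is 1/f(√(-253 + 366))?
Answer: -19/570878 - 2*√113/32254607 ≈ -3.3941e-5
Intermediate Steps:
1/f(√(-253 + 366)) = 1/(-30171 + (√(-253 + 366))² + 56*√(-253 + 366)) = 1/(-30171 + (√113)² + 56*√113) = 1/(-30171 + 113 + 56*√113) = 1/(-30058 + 56*√113)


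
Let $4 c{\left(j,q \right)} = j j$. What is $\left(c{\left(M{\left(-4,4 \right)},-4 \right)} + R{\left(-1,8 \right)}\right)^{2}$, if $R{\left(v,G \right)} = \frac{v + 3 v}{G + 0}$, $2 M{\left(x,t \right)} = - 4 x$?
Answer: $\frac{961}{4} \approx 240.25$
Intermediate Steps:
$M{\left(x,t \right)} = - 2 x$ ($M{\left(x,t \right)} = \frac{\left(-4\right) x}{2} = - 2 x$)
$c{\left(j,q \right)} = \frac{j^{2}}{4}$ ($c{\left(j,q \right)} = \frac{j j}{4} = \frac{j^{2}}{4}$)
$R{\left(v,G \right)} = \frac{4 v}{G}$
$\left(c{\left(M{\left(-4,4 \right)},-4 \right)} + R{\left(-1,8 \right)}\right)^{2} = \left(\frac{\left(\left(-2\right) \left(-4\right)\right)^{2}}{4} + 4 \left(-1\right) \frac{1}{8}\right)^{2} = \left(\frac{8^{2}}{4} + 4 \left(-1\right) \frac{1}{8}\right)^{2} = \left(\frac{1}{4} \cdot 64 - \frac{1}{2}\right)^{2} = \left(16 - \frac{1}{2}\right)^{2} = \left(\frac{31}{2}\right)^{2} = \frac{961}{4}$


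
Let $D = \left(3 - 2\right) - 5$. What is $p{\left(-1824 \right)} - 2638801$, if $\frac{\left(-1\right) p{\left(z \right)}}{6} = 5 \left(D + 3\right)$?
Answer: $-2638771$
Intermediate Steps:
$D = -4$ ($D = 1 - 5 = -4$)
$p{\left(z \right)} = 30$ ($p{\left(z \right)} = - 6 \cdot 5 \left(-4 + 3\right) = - 6 \cdot 5 \left(-1\right) = \left(-6\right) \left(-5\right) = 30$)
$p{\left(-1824 \right)} - 2638801 = 30 - 2638801 = -2638771$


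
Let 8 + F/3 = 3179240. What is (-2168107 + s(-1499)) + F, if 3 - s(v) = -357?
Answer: 7369949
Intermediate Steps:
F = 9537696 (F = -24 + 3*3179240 = -24 + 9537720 = 9537696)
s(v) = 360 (s(v) = 3 - 1*(-357) = 3 + 357 = 360)
(-2168107 + s(-1499)) + F = (-2168107 + 360) + 9537696 = -2167747 + 9537696 = 7369949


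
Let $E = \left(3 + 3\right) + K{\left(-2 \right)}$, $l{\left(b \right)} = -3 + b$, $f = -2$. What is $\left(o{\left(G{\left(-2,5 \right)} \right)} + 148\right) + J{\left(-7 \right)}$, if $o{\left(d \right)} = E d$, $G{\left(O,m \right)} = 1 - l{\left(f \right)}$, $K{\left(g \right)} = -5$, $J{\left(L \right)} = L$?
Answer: $147$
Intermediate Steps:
$G{\left(O,m \right)} = 6$ ($G{\left(O,m \right)} = 1 - \left(-3 - 2\right) = 1 - -5 = 1 + 5 = 6$)
$E = 1$ ($E = \left(3 + 3\right) - 5 = 6 - 5 = 1$)
$o{\left(d \right)} = d$ ($o{\left(d \right)} = 1 d = d$)
$\left(o{\left(G{\left(-2,5 \right)} \right)} + 148\right) + J{\left(-7 \right)} = \left(6 + 148\right) - 7 = 154 - 7 = 147$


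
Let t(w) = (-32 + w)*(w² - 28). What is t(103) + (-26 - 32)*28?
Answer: 749627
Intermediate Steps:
t(w) = (-32 + w)*(-28 + w²)
t(103) + (-26 - 32)*28 = (896 + 103³ - 32*103² - 28*103) + (-26 - 32)*28 = (896 + 1092727 - 32*10609 - 2884) - 58*28 = (896 + 1092727 - 339488 - 2884) - 1624 = 751251 - 1624 = 749627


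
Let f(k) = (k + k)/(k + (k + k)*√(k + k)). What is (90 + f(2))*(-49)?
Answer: -22148/5 ≈ -4429.6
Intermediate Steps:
f(k) = 2*k/(k + 2*√2*k^(3/2)) (f(k) = (2*k)/(k + (2*k)*√(2*k)) = (2*k)/(k + (2*k)*(√2*√k)) = (2*k)/(k + 2*√2*k^(3/2)) = 2*k/(k + 2*√2*k^(3/2)))
(90 + f(2))*(-49) = (90 + 2*2/(2 + 2*√2*2^(3/2)))*(-49) = (90 + 2*2/(2 + 2*√2*(2*√2)))*(-49) = (90 + 2*2/(2 + 8))*(-49) = (90 + 2*2/10)*(-49) = (90 + 2*2*(⅒))*(-49) = (90 + ⅖)*(-49) = (452/5)*(-49) = -22148/5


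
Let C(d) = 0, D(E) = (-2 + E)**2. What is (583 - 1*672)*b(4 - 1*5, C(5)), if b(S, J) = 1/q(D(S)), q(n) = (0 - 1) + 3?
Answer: -89/2 ≈ -44.500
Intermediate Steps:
q(n) = 2 (q(n) = -1 + 3 = 2)
b(S, J) = 1/2
(583 - 1*672)*b(4 - 1*5, C(5)) = (583 - 1*672)*(1/2) = (583 - 672)*(1/2) = -89*1/2 = -89/2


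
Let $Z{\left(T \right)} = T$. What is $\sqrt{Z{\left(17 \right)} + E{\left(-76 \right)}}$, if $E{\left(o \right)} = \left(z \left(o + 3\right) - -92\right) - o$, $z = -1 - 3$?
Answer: $3 \sqrt{53} \approx 21.84$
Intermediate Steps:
$z = -4$ ($z = -1 - 3 = -4$)
$E{\left(o \right)} = 80 - 5 o$ ($E{\left(o \right)} = \left(- 4 \left(o + 3\right) - -92\right) - o = \left(- 4 \left(3 + o\right) + 92\right) - o = \left(\left(-12 - 4 o\right) + 92\right) - o = \left(80 - 4 o\right) - o = 80 - 5 o$)
$\sqrt{Z{\left(17 \right)} + E{\left(-76 \right)}} = \sqrt{17 + \left(80 - -380\right)} = \sqrt{17 + \left(80 + 380\right)} = \sqrt{17 + 460} = \sqrt{477} = 3 \sqrt{53}$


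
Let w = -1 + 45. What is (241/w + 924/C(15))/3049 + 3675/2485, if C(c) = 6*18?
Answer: 127171967/85725684 ≈ 1.4835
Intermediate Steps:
C(c) = 108
w = 44
(241/w + 924/C(15))/3049 + 3675/2485 = (241/44 + 924/108)/3049 + 3675/2485 = (241*(1/44) + 924*(1/108))*(1/3049) + 3675*(1/2485) = (241/44 + 77/9)*(1/3049) + 105/71 = (5557/396)*(1/3049) + 105/71 = 5557/1207404 + 105/71 = 127171967/85725684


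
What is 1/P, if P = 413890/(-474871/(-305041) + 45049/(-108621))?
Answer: 18919585441/6856886339211645 ≈ 2.7592e-6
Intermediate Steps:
P = 6856886339211645/18919585441 (P = 413890/(-474871*(-1/305041) + 45049*(-1/108621)) = 413890/(474871/305041 - 45049/108621) = 413890/(37839170882/33133858461) = 413890*(33133858461/37839170882) = 6856886339211645/18919585441 ≈ 3.6242e+5)
1/P = 1/(6856886339211645/18919585441) = 18919585441/6856886339211645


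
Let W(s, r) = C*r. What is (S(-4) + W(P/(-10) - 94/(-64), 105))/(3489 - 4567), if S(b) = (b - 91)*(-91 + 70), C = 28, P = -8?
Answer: -705/154 ≈ -4.5779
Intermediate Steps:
S(b) = 1911 - 21*b (S(b) = (-91 + b)*(-21) = 1911 - 21*b)
W(s, r) = 28*r
(S(-4) + W(P/(-10) - 94/(-64), 105))/(3489 - 4567) = ((1911 - 21*(-4)) + 28*105)/(3489 - 4567) = ((1911 + 84) + 2940)/(-1078) = (1995 + 2940)*(-1/1078) = 4935*(-1/1078) = -705/154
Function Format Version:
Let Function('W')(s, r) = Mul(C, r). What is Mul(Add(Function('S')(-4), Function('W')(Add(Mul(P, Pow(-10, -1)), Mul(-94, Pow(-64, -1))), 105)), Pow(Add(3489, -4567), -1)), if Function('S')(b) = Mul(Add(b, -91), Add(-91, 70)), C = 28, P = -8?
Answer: Rational(-705, 154) ≈ -4.5779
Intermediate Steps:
Function('S')(b) = Add(1911, Mul(-21, b)) (Function('S')(b) = Mul(Add(-91, b), -21) = Add(1911, Mul(-21, b)))
Function('W')(s, r) = Mul(28, r)
Mul(Add(Function('S')(-4), Function('W')(Add(Mul(P, Pow(-10, -1)), Mul(-94, Pow(-64, -1))), 105)), Pow(Add(3489, -4567), -1)) = Mul(Add(Add(1911, Mul(-21, -4)), Mul(28, 105)), Pow(Add(3489, -4567), -1)) = Mul(Add(Add(1911, 84), 2940), Pow(-1078, -1)) = Mul(Add(1995, 2940), Rational(-1, 1078)) = Mul(4935, Rational(-1, 1078)) = Rational(-705, 154)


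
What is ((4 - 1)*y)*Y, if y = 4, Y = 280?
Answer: 3360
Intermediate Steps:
((4 - 1)*y)*Y = ((4 - 1)*4)*280 = (3*4)*280 = 12*280 = 3360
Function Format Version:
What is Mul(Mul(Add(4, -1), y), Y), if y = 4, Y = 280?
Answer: 3360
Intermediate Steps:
Mul(Mul(Add(4, -1), y), Y) = Mul(Mul(Add(4, -1), 4), 280) = Mul(Mul(3, 4), 280) = Mul(12, 280) = 3360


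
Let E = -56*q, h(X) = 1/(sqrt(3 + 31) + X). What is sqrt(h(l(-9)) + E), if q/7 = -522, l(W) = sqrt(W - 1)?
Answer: sqrt(204624 + 1/(sqrt(34) + I*sqrt(10))) ≈ 452.35 - 0.e-4*I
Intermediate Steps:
l(W) = sqrt(-1 + W)
q = -3654 (q = 7*(-522) = -3654)
h(X) = 1/(X + sqrt(34)) (h(X) = 1/(sqrt(34) + X) = 1/(X + sqrt(34)))
E = 204624 (E = -56*(-3654) = 204624)
sqrt(h(l(-9)) + E) = sqrt(1/(sqrt(-1 - 9) + sqrt(34)) + 204624) = sqrt(1/(sqrt(-10) + sqrt(34)) + 204624) = sqrt(1/(I*sqrt(10) + sqrt(34)) + 204624) = sqrt(1/(sqrt(34) + I*sqrt(10)) + 204624) = sqrt(204624 + 1/(sqrt(34) + I*sqrt(10)))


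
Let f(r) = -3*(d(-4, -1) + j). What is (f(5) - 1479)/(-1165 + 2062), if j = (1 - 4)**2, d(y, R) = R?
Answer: -501/299 ≈ -1.6756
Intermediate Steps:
j = 9 (j = (-3)**2 = 9)
f(r) = -24 (f(r) = -3*(-1 + 9) = -3*8 = -24)
(f(5) - 1479)/(-1165 + 2062) = (-24 - 1479)/(-1165 + 2062) = -1503/897 = -1503*1/897 = -501/299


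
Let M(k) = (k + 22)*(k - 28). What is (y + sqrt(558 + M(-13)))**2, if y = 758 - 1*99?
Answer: 434470 + 3954*sqrt(21) ≈ 4.5259e+5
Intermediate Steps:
M(k) = (-28 + k)*(22 + k) (M(k) = (22 + k)*(-28 + k) = (-28 + k)*(22 + k))
y = 659 (y = 758 - 99 = 659)
(y + sqrt(558 + M(-13)))**2 = (659 + sqrt(558 + (-616 + (-13)**2 - 6*(-13))))**2 = (659 + sqrt(558 + (-616 + 169 + 78)))**2 = (659 + sqrt(558 - 369))**2 = (659 + sqrt(189))**2 = (659 + 3*sqrt(21))**2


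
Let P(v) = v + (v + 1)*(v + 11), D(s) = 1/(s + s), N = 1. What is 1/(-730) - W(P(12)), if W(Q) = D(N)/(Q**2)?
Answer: -48543/35303165 ≈ -0.0013750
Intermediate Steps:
D(s) = 1/(2*s)
P(v) = v + (1 + v)*(11 + v)
W(Q) = 1/(2*Q**2) (W(Q) = ((1/2)/1)/(Q**2) = ((1/2)*1)/Q**2 = 1/(2*Q**2))
1/(-730) - W(P(12)) = 1/(-730) - 1/(2*(11 + 12**2 + 13*12)**2) = -1/730 - 1/(2*(11 + 144 + 156)**2) = -1/730 - 1/(2*311**2) = -1/730 - 1/(2*96721) = -1/730 - 1*1/193442 = -1/730 - 1/193442 = -48543/35303165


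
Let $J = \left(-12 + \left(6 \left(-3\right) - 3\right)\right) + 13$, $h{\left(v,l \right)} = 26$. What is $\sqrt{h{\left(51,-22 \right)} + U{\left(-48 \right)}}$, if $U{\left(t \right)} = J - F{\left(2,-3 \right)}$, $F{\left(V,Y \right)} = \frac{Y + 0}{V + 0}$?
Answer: $\frac{\sqrt{30}}{2} \approx 2.7386$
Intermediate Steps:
$F{\left(V,Y \right)} = \frac{Y}{V}$
$J = -20$ ($J = \left(-12 - 21\right) + 13 = -33 + 13 = -20$)
$U{\left(t \right)} = - \frac{37}{2}$ ($U{\left(t \right)} = -20 - - \frac{3}{2} = -20 + \frac{3}{2} = - \frac{37}{2}$)
$\sqrt{h{\left(51,-22 \right)} + U{\left(-48 \right)}} = \sqrt{26 - \frac{37}{2}} = \sqrt{\frac{15}{2}} = \frac{\sqrt{30}}{2}$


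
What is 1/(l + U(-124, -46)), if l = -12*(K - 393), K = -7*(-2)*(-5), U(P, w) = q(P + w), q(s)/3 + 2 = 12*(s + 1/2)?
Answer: -1/552 ≈ -0.0018116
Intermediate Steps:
q(s) = 12 + 36*s (q(s) = -6 + 3*(12*(s + 1/2)) = -6 + 3*(12*(s + ½)) = -6 + 3*(12*(½ + s)) = -6 + 3*(6 + 12*s) = -6 + (18 + 36*s) = 12 + 36*s)
U(P, w) = 12 + 36*P + 36*w (U(P, w) = 12 + 36*(P + w) = 12 + (36*P + 36*w) = 12 + 36*P + 36*w)
K = -70 (K = 14*(-5) = -70)
l = 5556 (l = -12*(-70 - 393) = -12*(-463) = 5556)
1/(l + U(-124, -46)) = 1/(5556 + (12 + 36*(-124) + 36*(-46))) = 1/(5556 + (12 - 4464 - 1656)) = 1/(5556 - 6108) = 1/(-552) = -1/552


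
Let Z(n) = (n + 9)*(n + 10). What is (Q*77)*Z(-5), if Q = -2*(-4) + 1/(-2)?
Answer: 11550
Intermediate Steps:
Z(n) = (9 + n)*(10 + n)
Q = 15/2 (Q = 8 - ½ = 15/2 ≈ 7.5000)
(Q*77)*Z(-5) = ((15/2)*77)*(90 + (-5)² + 19*(-5)) = 1155*(90 + 25 - 95)/2 = (1155/2)*20 = 11550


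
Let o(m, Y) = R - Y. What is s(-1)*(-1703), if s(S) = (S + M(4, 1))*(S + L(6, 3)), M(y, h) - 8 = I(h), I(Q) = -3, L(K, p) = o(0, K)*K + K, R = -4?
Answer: 374660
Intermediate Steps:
o(m, Y) = -4 - Y
L(K, p) = K + K*(-4 - K) (L(K, p) = (-4 - K)*K + K = K*(-4 - K) + K = K + K*(-4 - K))
M(y, h) = 5 (M(y, h) = 8 - 3 = 5)
s(S) = (-54 + S)*(5 + S) (s(S) = (S + 5)*(S - 1*6*(3 + 6)) = (5 + S)*(S - 1*6*9) = (5 + S)*(S - 54) = (5 + S)*(-54 + S) = (-54 + S)*(5 + S))
s(-1)*(-1703) = (-270 + (-1)² - 49*(-1))*(-1703) = (-270 + 1 + 49)*(-1703) = -220*(-1703) = 374660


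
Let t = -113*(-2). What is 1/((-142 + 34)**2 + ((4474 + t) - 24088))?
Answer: -1/7724 ≈ -0.00012947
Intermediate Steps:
t = 226
1/((-142 + 34)**2 + ((4474 + t) - 24088)) = 1/((-142 + 34)**2 + ((4474 + 226) - 24088)) = 1/((-108)**2 + (4700 - 24088)) = 1/(11664 - 19388) = 1/(-7724) = -1/7724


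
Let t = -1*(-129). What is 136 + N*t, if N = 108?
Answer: 14068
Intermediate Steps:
t = 129
136 + N*t = 136 + 108*129 = 136 + 13932 = 14068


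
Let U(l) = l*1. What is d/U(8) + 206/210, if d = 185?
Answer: 20249/840 ≈ 24.106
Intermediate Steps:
U(l) = l
d/U(8) + 206/210 = 185/8 + 206/210 = 185*(1/8) + 206*(1/210) = 185/8 + 103/105 = 20249/840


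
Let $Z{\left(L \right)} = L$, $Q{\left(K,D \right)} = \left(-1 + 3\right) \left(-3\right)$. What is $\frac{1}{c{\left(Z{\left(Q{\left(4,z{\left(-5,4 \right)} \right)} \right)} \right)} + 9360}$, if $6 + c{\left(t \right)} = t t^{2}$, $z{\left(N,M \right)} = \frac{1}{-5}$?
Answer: $\frac{1}{9138} \approx 0.00010943$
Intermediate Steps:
$z{\left(N,M \right)} = - \frac{1}{5}$
$Q{\left(K,D \right)} = -6$ ($Q{\left(K,D \right)} = 2 \left(-3\right) = -6$)
$c{\left(t \right)} = -6 + t^{3}$ ($c{\left(t \right)} = -6 + t t^{2} = -6 + t^{3}$)
$\frac{1}{c{\left(Z{\left(Q{\left(4,z{\left(-5,4 \right)} \right)} \right)} \right)} + 9360} = \frac{1}{\left(-6 + \left(-6\right)^{3}\right) + 9360} = \frac{1}{\left(-6 - 216\right) + 9360} = \frac{1}{-222 + 9360} = \frac{1}{9138}$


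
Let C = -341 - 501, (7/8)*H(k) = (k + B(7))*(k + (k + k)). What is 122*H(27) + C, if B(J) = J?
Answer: 2682010/7 ≈ 3.8314e+5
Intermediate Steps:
H(k) = 24*k*(7 + k)/7 (H(k) = 8*((k + 7)*(k + (k + k)))/7 = 8*((7 + k)*(k + 2*k))/7 = 8*((7 + k)*(3*k))/7 = 8*(3*k*(7 + k))/7 = 24*k*(7 + k)/7)
C = -842
122*H(27) + C = 122*((24/7)*27*(7 + 27)) - 842 = 122*((24/7)*27*34) - 842 = 122*(22032/7) - 842 = 2687904/7 - 842 = 2682010/7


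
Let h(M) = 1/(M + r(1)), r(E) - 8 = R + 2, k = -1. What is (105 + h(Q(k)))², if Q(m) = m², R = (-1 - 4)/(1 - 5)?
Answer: 26512201/2401 ≈ 11042.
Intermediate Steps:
R = 5/4 (R = -5/(-4) = -5*(-¼) = 5/4 ≈ 1.2500)
r(E) = 45/4 (r(E) = 8 + (5/4 + 2) = 8 + 13/4 = 45/4)
h(M) = 1/(45/4 + M) (h(M) = 1/(M + 45/4) = 1/(45/4 + M))
(105 + h(Q(k)))² = (105 + 4/(45 + 4*(-1)²))² = (105 + 4/(45 + 4*1))² = (105 + 4/(45 + 4))² = (105 + 4/49)² = (5149/49)² = 26512201/2401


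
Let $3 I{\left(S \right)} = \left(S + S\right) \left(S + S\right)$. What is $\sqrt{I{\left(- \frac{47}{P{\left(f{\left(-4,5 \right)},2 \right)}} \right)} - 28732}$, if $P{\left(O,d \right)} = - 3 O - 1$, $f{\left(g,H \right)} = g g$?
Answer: $\frac{4 i \sqrt{38802705}}{147} \approx 169.5 i$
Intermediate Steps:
$f{\left(g,H \right)} = g^{2}$
$P{\left(O,d \right)} = -1 - 3 O$
$I{\left(S \right)} = \frac{4 S^{2}}{3}$ ($I{\left(S \right)} = \frac{\left(S + S\right) \left(S + S\right)}{3} = \frac{2 S 2 S}{3} = \frac{4 S^{2}}{3}$)
$\sqrt{I{\left(- \frac{47}{P{\left(f{\left(-4,5 \right)},2 \right)}} \right)} - 28732} = \sqrt{\frac{4 \left(- \frac{47}{-1 - 3 \left(-4\right)^{2}}\right)^{2}}{3} - 28732} = \sqrt{\frac{4 \left(- \frac{47}{-1 - 48}\right)^{2}}{3} - 28732} = \sqrt{\frac{4 \left(- \frac{47}{-49}\right)^{2}}{3} - 28732} = \sqrt{\frac{4 \left(\left(-47\right) \left(- \frac{1}{49}\right)\right)^{2}}{3} - 28732} = \sqrt{\frac{4 \left(\frac{47}{49}\right)^{2}}{3} - 28732} = \sqrt{\frac{4}{3} \cdot \frac{2209}{2401} - 28732} = \sqrt{\frac{8836}{7203} - 28732} = \sqrt{- \frac{206947760}{7203}} = \frac{4 i \sqrt{38802705}}{147}$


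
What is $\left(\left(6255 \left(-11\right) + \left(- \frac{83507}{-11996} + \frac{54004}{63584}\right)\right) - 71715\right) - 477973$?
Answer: $- \frac{29484490272955}{47672104} \approx -6.1849 \cdot 10^{5}$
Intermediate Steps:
$\left(\left(6255 \left(-11\right) + \left(- \frac{83507}{-11996} + \frac{54004}{63584}\right)\right) - 71715\right) - 477973 = \left(\left(-68805 + \left(\left(-83507\right) \left(- \frac{1}{11996}\right) + 54004 \cdot \frac{1}{63584}\right)\right) - 71715\right) - 477973 = \left(\left(-68805 + \left(\frac{83507}{11996} + \frac{13501}{15896}\right)\right) - 71715\right) - 477973 = \left(\left(-68805 + \frac{372346317}{47672104}\right) - 71715\right) - 477973 = \left(- \frac{3279706769403}{47672104} - 71715\right) - 477973 = - \frac{6698511707763}{47672104} - 477973 = - \frac{29484490272955}{47672104}$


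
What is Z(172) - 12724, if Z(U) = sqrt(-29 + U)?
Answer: -12724 + sqrt(143) ≈ -12712.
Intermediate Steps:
Z(172) - 12724 = sqrt(-29 + 172) - 12724 = sqrt(143) - 12724 = -12724 + sqrt(143)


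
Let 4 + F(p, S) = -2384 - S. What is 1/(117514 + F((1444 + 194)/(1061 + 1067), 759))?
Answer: 1/114367 ≈ 8.7438e-6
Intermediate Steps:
F(p, S) = -2388 - S (F(p, S) = -4 + (-2384 - S) = -2388 - S)
1/(117514 + F((1444 + 194)/(1061 + 1067), 759)) = 1/(117514 + (-2388 - 1*759)) = 1/(117514 + (-2388 - 759)) = 1/(117514 - 3147) = 1/114367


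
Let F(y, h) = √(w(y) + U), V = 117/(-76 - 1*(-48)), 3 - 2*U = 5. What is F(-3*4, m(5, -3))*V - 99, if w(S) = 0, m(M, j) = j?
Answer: -99 - 117*I/28 ≈ -99.0 - 4.1786*I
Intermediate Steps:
U = -1 (U = 3/2 - ½*5 = 3/2 - 5/2 = -1)
V = -117/28 (V = 117/(-76 + 48) = 117/(-28) = 117*(-1/28) = -117/28 ≈ -4.1786)
F(y, h) = I (F(y, h) = √(0 - 1) = √(-1) = I)
F(-3*4, m(5, -3))*V - 99 = I*(-117/28) - 99 = -117*I/28 - 99 = -99 - 117*I/28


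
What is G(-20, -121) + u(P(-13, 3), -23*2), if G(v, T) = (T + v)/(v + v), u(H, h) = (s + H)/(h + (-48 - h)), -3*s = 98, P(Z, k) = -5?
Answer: 3103/720 ≈ 4.3097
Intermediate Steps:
s = -98/3 (s = -⅓*98 = -98/3 ≈ -32.667)
u(H, h) = 49/72 - H/48 (u(H, h) = (-98/3 + H)/(h + (-48 - h)) = (-98/3 + H)/(-48) = (-98/3 + H)*(-1/48) = 49/72 - H/48)
G(v, T) = (T + v)/(2*v) (G(v, T) = (T + v)/((2*v)) = (T + v)*(1/(2*v)) = (T + v)/(2*v))
G(-20, -121) + u(P(-13, 3), -23*2) = (½)*(-121 - 20)/(-20) + (49/72 - 1/48*(-5)) = (½)*(-1/20)*(-141) + (49/72 + 5/48) = 141/40 + 113/144 = 3103/720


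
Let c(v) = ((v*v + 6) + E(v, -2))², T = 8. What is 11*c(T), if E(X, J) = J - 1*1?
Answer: 49379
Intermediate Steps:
E(X, J) = -1 + J (E(X, J) = J - 1 = -1 + J)
c(v) = (3 + v²)² (c(v) = ((v*v + 6) + (-1 - 2))² = ((v² + 6) - 3)² = ((6 + v²) - 3)² = (3 + v²)²)
11*c(T) = 11*(3 + 8²)² = 11*(3 + 64)² = 11*67² = 11*4489 = 49379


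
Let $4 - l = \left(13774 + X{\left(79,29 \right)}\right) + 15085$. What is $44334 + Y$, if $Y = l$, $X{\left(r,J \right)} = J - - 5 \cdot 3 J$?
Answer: $15015$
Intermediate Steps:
$X{\left(r,J \right)} = 16 J$ ($X{\left(r,J \right)} = J - - 15 J = J + 15 J = 16 J$)
$l = -29319$ ($l = 4 - \left(\left(13774 + 16 \cdot 29\right) + 15085\right) = 4 - \left(\left(13774 + 464\right) + 15085\right) = 4 - \left(14238 + 15085\right) = 4 - 29323 = -29319$)
$Y = -29319$
$44334 + Y = 44334 - 29319 = 15015$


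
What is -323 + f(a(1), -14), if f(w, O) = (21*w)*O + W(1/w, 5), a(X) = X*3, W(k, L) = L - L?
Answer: -1205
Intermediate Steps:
W(k, L) = 0
a(X) = 3*X
f(w, O) = 21*O*w (f(w, O) = (21*w)*O + 0 = 21*O*w + 0 = 21*O*w)
-323 + f(a(1), -14) = -323 + 21*(-14)*(3*1) = -323 + 21*(-14)*3 = -323 - 882 = -1205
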